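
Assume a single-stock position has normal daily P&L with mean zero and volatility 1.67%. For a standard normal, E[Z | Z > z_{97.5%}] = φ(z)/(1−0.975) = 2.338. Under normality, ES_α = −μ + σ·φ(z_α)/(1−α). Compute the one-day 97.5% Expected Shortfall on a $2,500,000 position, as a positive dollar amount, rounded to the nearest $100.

$97,600

ES = 1.67% × 2.338 = 3.904%.
On $2,500,000: 0.03904 × $2,500,000 = $97,600.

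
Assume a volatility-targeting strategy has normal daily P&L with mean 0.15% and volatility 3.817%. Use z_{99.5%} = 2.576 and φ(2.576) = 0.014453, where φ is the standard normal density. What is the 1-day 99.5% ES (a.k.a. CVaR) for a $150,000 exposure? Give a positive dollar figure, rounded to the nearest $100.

$16,300

Tail multiplier: φ(z)/(1−α) = 0.014453 / 0.005 = 2.891.
ES = −(0.15%) + 3.817% × 2.891 = 10.885%.
On $150,000: 0.10885 × $150,000 = $16,328.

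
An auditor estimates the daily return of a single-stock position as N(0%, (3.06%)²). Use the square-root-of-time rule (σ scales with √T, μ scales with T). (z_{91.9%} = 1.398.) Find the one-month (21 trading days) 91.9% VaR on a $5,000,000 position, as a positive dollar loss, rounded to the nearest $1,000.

$980,000

σ_{21d} = 3.06% × √21 = 14.023%.
VaR = 1.398 × 14.023% = 19.604%.
On $5,000,000: 0.19604 × $5,000,000 = $980,200.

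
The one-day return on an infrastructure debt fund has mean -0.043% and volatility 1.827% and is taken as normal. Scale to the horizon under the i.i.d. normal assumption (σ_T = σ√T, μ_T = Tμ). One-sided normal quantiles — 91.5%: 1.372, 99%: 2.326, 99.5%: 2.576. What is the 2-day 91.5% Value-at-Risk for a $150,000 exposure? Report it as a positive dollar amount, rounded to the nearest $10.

$5,450

σ_{2d} = 1.827% × √2 = 2.584%; μ_{2d} = 2 × -0.043% = -0.086%.
VaR = −(-0.086%) + 1.372 × 2.584% = 3.631%.
On $150,000: 0.03631 × $150,000 = $5,446.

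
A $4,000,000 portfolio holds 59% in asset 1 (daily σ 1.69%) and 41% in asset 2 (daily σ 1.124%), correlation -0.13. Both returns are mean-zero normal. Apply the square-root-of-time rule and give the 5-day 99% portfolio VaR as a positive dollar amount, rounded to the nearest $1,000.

σ_p = √(0.59²·1.69² + 0.41²·1.124² + 2·-0.13·0.59·0.41·1.69·1.124) = 1.043%.
σ_{5d} = 1.043% × √5 = 2.332%.
z(99%) = 2.326.
VaR = 2.326 × 2.332% = 5.424%; on $4,000,000 that is $216,960.

$217,000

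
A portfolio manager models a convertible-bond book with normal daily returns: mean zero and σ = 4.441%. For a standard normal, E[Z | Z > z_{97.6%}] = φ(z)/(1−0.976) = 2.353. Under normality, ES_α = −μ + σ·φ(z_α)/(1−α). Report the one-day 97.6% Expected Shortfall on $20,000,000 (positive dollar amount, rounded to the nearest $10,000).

ES = 4.441% × 2.353 = 10.450%.
On $20,000,000: 0.10450 × $20,000,000 = $2,090,000.

$2,090,000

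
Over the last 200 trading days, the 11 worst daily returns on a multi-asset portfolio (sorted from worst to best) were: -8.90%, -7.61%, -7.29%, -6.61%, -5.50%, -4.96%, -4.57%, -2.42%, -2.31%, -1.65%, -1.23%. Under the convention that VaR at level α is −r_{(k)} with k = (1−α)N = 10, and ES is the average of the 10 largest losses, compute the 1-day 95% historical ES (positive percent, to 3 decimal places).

The 10 worst returns sum to -51.82%.
ES = −(-51.82%) / 10 = 5.182%.

5.182%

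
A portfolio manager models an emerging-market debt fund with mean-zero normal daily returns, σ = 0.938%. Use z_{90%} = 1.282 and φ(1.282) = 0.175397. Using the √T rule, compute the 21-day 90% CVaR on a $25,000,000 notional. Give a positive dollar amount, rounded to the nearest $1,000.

σ_{21d} = 0.938% × √21 = 4.298%.
ES multiplier = φ(z)/(1−α) = 0.175397/0.1 = 1.754.
ES = 4.298% × 1.754 = 7.539%; on $25,000,000: $1,884,750.

$1,885,000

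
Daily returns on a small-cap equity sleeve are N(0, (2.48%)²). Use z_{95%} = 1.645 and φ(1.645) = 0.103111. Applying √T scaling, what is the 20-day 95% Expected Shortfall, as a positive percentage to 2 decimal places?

σ_{20d} = 2.48% × √20 = 11.091%.
ES multiplier = φ(z)/(1−α) = 0.103111/0.05 = 2.062.
ES = 11.091% × 2.062 = 22.870%.

22.87%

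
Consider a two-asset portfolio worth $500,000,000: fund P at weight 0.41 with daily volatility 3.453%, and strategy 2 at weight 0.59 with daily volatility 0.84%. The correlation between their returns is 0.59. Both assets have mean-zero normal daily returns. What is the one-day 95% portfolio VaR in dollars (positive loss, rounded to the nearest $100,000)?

σ_p² = 0.41²·3.453² + 0.59²·0.84² + 2·0.59·0.41·0.59·3.453·0.84 = 3.0778 (%²).
σ_p = √3.0778 = 1.754%.
At 95%, z = 1.645.
VaR = 1.645 × 1.754% = 2.885%; on $500,000,000 that is $14,425,000.

$14,400,000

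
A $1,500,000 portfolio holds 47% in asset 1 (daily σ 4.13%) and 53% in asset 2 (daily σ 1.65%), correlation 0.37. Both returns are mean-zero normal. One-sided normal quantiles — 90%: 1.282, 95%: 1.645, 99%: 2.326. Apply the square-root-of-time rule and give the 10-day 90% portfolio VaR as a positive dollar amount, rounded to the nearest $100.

σ_p = √(0.47²·4.13² + 0.53²·1.65² + 2·0.37·0.47·0.53·4.13·1.65) = 2.406%.
σ_{10d} = 2.406% × √10 = 7.608%.
VaR = 1.282 × 7.608% = 9.753%; on $1,500,000 that is $146,295.

$146,300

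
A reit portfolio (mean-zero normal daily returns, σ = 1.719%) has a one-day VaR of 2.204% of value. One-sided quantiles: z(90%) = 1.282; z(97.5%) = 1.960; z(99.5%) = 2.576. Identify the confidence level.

90%

Implied z = VaR/σ = 2.204 / 1.719 = 1.282.
This matches z(90%) = 1.282.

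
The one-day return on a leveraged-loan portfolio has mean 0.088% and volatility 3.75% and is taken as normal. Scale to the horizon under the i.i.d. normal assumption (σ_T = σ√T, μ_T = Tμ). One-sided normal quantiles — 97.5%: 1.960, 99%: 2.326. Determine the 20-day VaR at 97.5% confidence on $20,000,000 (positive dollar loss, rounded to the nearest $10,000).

$6,220,000

σ_{20d} = 3.75% × √20 = 16.771%; μ_{20d} = 20 × 0.088% = 1.760%.
VaR = −(1.760%) + 1.960 × 16.771% = 31.111%.
On $20,000,000: 0.31111 × $20,000,000 = $6,222,200.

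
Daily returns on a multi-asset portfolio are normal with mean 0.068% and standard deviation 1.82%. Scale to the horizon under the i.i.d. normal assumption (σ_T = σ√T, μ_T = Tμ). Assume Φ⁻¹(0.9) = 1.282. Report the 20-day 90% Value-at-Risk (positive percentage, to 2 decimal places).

9.07%

σ_{20d} = 1.82% × √20 = 8.139%; μ_{20d} = 20 × 0.068% = 1.360%.
VaR = −(1.360%) + 1.282 × 8.139% = 9.074%.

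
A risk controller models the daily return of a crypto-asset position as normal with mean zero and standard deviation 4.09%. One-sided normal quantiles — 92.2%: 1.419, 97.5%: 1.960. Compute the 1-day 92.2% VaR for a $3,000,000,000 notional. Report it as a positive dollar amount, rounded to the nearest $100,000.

VaR = z·σ = 1.419 × 4.09% = 5.804%.
On $3,000,000,000: 0.05804 × $3,000,000,000 = $174,120,000.

$174,100,000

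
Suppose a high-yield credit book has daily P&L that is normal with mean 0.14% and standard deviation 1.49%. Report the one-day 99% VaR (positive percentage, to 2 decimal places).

3.33%

At 99% one-sided, z = 2.326.
VaR = −μ + z·σ = −(0.14%) + 2.326 × 1.49% = 3.326%.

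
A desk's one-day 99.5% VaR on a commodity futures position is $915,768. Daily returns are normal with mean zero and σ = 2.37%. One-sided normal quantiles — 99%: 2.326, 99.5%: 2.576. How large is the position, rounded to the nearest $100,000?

VaR as a fraction of value: z·σ = 2.576 × 2.37% = 6.10512%.
Position = $915,768 / 0.0610512 = $15,000,000.

$15,000,000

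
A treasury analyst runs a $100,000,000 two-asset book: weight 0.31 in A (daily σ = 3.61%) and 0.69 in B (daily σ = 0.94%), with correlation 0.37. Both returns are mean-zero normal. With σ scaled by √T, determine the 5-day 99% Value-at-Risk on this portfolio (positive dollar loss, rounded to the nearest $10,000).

σ_p = √(0.31²·3.61² + 0.69²·0.94² + 2·0.37·0.31·0.69·3.61·0.94) = 1.487%.
σ_{5d} = 1.487% × √5 = 3.325%.
z(99%) = 2.326.
VaR = 2.326 × 3.325% = 7.734%; on $100,000,000 that is $7,734,000.

$7,730,000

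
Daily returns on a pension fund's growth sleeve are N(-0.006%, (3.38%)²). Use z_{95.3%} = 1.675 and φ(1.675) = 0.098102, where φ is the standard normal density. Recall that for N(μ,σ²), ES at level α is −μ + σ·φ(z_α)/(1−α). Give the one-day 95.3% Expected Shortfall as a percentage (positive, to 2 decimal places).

Tail multiplier: φ(z)/(1−α) = 0.098102 / 0.047 = 2.087.
ES = −(-0.006%) + 3.38% × 2.087 = 7.060%.

7.06%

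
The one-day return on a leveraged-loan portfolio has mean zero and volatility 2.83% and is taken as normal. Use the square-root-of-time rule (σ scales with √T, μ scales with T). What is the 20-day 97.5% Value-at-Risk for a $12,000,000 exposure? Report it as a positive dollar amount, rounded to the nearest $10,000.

At 97.5%, z = 1.960.
σ_{20d} = 2.83% × √20 = 12.656%.
VaR = 1.960 × 12.656% = 24.806%.
On $12,000,000: 0.24806 × $12,000,000 = $2,976,720.

$2,980,000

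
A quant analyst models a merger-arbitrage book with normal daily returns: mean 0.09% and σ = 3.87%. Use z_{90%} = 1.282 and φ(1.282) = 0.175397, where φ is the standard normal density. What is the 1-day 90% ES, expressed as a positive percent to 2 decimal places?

Tail multiplier: φ(z)/(1−α) = 0.175397 / 0.1 = 1.754.
ES = −(0.09%) + 3.87% × 1.754 = 6.698%.

6.70%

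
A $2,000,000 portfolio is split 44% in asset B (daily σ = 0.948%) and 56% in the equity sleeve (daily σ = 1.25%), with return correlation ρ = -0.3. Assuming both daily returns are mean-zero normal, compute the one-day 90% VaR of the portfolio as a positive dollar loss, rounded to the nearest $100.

$17,900

σ_p² = 0.44²·0.948² + 0.56²·1.25² + 2·-0.3·0.44·0.56·0.948·1.25 = 0.4888 (%²).
σ_p = √0.4888 = 0.699%.
At 90%, z = 1.282.
VaR = 1.282 × 0.699% = 0.896%; on $2,000,000 that is $17,920.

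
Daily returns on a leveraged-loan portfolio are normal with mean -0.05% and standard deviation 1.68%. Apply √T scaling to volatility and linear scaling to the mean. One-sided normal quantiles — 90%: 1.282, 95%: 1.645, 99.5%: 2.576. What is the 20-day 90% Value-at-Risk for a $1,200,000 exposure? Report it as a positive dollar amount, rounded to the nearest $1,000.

σ_{20d} = 1.68% × √20 = 7.513%; μ_{20d} = 20 × -0.05% = -1.000%.
VaR = −(-1.000%) + 1.282 × 7.513% = 10.632%.
On $1,200,000: 0.10632 × $1,200,000 = $127,584.

$128,000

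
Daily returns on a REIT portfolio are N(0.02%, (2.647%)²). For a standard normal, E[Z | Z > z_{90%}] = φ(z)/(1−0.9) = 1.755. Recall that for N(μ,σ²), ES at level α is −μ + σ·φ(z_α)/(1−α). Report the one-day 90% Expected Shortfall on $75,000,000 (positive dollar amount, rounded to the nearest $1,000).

$3,469,000

ES = −(0.02%) + 2.647% × 1.755 = 4.625%.
On $75,000,000: 0.04625 × $75,000,000 = $3,468,750.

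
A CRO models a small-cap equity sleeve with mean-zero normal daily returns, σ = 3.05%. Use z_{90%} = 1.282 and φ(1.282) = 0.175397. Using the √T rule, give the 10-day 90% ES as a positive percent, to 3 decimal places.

σ_{10d} = 3.05% × √10 = 9.645%.
ES multiplier = φ(z)/(1−α) = 0.175397/0.1 = 1.754.
ES = 9.645% × 1.754 = 16.917%.

16.917%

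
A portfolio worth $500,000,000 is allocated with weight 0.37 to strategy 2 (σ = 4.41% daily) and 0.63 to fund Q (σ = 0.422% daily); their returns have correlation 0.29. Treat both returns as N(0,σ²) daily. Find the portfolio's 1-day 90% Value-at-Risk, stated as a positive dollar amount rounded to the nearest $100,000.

$11,100,000

σ_p² = 0.37²·4.41² + 0.63²·0.422² + 2·0.29·0.37·0.63·4.41·0.422 = 2.9847 (%²).
σ_p = √2.9847 = 1.728%.
At 90%, z = 1.282.
VaR = 1.282 × 1.728% = 2.215%; on $500,000,000 that is $11,075,000.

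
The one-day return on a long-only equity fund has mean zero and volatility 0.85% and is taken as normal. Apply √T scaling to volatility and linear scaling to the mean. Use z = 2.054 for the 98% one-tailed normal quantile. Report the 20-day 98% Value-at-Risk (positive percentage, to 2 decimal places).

σ_{20d} = 0.85% × √20 = 3.801%.
VaR = 2.054 × 3.801% = 7.807%.

7.81%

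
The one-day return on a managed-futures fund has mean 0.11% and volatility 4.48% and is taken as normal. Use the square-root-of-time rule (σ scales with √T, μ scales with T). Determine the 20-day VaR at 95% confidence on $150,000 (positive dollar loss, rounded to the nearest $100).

$46,100

At 95%, z = 1.645.
σ_{20d} = 4.48% × √20 = 20.035%; μ_{20d} = 20 × 0.11% = 2.200%.
VaR = −(2.200%) + 1.645 × 20.035% = 30.758%.
On $150,000: 0.30758 × $150,000 = $46,137.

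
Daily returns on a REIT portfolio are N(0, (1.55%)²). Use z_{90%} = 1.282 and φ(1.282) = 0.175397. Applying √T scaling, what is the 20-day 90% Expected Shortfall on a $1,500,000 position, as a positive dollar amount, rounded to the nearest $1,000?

$182,000

σ_{20d} = 1.55% × √20 = 6.932%.
ES multiplier = φ(z)/(1−α) = 0.175397/0.1 = 1.754.
ES = 6.932% × 1.754 = 12.159%; on $1,500,000: $182,385.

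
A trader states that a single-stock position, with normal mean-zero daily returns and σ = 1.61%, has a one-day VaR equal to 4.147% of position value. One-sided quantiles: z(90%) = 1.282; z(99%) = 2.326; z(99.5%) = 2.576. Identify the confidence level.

Implied z = VaR/σ = 4.147 / 1.61 = 2.576.
This matches z(99.5%) = 2.576.

99.5%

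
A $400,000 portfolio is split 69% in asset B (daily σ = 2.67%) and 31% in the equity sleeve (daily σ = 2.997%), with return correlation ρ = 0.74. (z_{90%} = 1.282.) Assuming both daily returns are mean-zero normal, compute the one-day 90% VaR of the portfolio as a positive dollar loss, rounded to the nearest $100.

σ_p² = 0.69²·2.67² + 0.31²·2.997² + 2·0.74·0.69·0.31·2.67·2.997 = 6.7904 (%²).
σ_p = √6.7904 = 2.606%.
VaR = 1.282 × 2.606% = 3.341%; on $400,000 that is $13,364.

$13,400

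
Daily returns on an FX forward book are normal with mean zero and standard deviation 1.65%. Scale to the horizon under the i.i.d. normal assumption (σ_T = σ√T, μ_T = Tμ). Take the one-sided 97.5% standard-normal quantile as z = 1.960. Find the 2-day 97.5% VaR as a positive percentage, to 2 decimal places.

σ_{2d} = 1.65% × √2 = 2.333%.
VaR = 1.960 × 2.333% = 4.573%.

4.57%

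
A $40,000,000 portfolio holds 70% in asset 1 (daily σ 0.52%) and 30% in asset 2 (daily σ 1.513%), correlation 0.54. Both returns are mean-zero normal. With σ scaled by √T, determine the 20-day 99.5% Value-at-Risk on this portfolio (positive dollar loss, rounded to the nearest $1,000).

$3,313,000

σ_p = √(0.7²·0.52² + 0.3²·1.513² + 2·0.54·0.7·0.3·0.52·1.513) = 0.719%.
σ_{20d} = 0.719% × √20 = 3.215%.
z(99.5%) = 2.576.
VaR = 2.576 × 3.215% = 8.282%; on $40,000,000 that is $3,312,800.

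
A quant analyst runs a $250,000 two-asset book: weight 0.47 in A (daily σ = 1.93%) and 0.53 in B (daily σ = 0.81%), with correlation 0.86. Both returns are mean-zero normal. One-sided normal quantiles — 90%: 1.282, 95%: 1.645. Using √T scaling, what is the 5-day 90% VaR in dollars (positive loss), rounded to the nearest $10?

$9,280

σ_p = √(0.47²·1.93² + 0.53²·0.81² + 2·0.86·0.47·0.53·1.93·0.81) = 1.295%.
σ_{5d} = 1.295% × √5 = 2.896%.
VaR = 1.282 × 2.896% = 3.713%; on $250,000 that is $9,282.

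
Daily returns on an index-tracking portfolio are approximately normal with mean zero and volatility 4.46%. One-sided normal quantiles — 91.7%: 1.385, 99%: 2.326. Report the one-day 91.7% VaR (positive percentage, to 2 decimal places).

6.18%

VaR = z·σ = 1.385 × 4.46% = 6.177%.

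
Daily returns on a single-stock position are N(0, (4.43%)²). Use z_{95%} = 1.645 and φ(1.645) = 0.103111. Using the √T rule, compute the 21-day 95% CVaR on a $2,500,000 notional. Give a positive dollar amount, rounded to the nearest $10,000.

$1,050,000

σ_{21d} = 4.43% × √21 = 20.301%.
ES multiplier = φ(z)/(1−α) = 0.103111/0.05 = 2.062.
ES = 20.301% × 2.062 = 41.861%; on $2,500,000: $1,046,525.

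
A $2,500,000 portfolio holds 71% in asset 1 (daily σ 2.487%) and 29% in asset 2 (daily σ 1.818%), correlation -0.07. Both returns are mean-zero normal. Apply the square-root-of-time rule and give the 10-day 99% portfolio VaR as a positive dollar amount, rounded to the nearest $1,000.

σ_p = √(0.71²·2.487² + 0.29²·1.818² + 2·-0.07·0.71·0.29·2.487·1.818) = 1.807%.
σ_{10d} = 1.807% × √10 = 5.714%.
z(99%) = 2.326.
VaR = 2.326 × 5.714% = 13.291%; on $2,500,000 that is $332,275.

$332,000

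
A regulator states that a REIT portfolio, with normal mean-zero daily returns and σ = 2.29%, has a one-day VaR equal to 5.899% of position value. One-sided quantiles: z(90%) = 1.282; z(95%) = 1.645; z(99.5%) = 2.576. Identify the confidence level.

99.5%

Implied z = VaR/σ = 5.899 / 2.29 = 2.576.
This matches z(99.5%) = 2.576.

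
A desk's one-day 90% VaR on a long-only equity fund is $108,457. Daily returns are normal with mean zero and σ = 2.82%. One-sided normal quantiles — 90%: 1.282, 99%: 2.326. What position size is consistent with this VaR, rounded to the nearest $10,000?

$3,000,000

VaR as a fraction of value: z·σ = 1.282 × 2.82% = 3.61524%.
Position = $108,457 / 0.0361524 = $2,999,994.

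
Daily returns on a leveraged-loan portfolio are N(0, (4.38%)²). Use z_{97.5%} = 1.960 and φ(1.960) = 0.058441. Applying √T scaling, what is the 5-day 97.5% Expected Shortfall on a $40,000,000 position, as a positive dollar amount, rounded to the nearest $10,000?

$9,160,000

σ_{5d} = 4.38% × √5 = 9.794%.
ES multiplier = φ(z)/(1−α) = 0.058441/0.025 = 2.338.
ES = 9.794% × 2.338 = 22.898%; on $40,000,000: $9,159,200.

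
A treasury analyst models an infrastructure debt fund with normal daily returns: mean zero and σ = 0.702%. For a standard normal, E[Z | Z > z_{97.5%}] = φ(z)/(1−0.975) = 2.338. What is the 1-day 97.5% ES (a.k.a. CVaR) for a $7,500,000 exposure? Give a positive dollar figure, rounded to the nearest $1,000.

$123,000

ES = 0.702% × 2.338 = 1.641%.
On $7,500,000: 0.01641 × $7,500,000 = $123,075.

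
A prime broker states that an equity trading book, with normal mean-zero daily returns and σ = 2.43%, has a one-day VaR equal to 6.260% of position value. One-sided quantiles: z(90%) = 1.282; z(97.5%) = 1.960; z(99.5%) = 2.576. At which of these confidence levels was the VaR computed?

99.5%

Implied z = VaR/σ = 6.260 / 2.43 = 2.576.
This matches z(99.5%) = 2.576.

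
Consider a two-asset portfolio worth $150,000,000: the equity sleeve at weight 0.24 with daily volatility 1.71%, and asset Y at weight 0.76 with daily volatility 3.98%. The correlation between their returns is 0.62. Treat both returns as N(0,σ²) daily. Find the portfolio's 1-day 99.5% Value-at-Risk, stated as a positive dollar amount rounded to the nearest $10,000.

σ_p² = 0.24²·1.71² + 0.76²·3.98² + 2·0.62·0.24·0.76·1.71·3.98 = 10.8572 (%²).
σ_p = √10.8572 = 3.295%.
At 99.5%, z = 2.576.
VaR = 2.576 × 3.295% = 8.488%; on $150,000,000 that is $12,732,000.

$12,730,000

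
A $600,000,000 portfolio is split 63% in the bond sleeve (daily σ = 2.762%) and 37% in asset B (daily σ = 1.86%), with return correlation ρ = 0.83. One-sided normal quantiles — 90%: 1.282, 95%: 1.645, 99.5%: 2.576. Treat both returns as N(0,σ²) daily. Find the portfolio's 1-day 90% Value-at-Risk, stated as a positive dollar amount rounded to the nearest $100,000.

$18,000,000

σ_p² = 0.63²·2.762² + 0.37²·1.86² + 2·0.83·0.63·0.37·2.762·1.86 = 5.4893 (%²).
σ_p = √5.4893 = 2.343%.
VaR = 1.282 × 2.343% = 3.004%; on $600,000,000 that is $18,024,000.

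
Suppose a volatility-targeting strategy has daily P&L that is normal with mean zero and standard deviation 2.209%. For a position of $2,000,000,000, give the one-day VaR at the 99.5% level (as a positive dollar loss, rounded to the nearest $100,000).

At 99.5% one-sided, z = 2.576.
VaR = z·σ = 2.576 × 2.209% = 5.690%.
On $2,000,000,000: 0.05690 × $2,000,000,000 = $113,800,000.

$113,800,000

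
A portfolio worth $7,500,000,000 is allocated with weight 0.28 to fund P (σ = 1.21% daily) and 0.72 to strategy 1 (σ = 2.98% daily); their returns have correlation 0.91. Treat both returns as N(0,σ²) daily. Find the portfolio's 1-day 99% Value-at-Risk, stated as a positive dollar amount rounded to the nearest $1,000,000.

σ_p² = 0.28²·1.21² + 0.72²·2.98² + 2·0.91·0.28·0.72·1.21·2.98 = 6.0414 (%²).
σ_p = √6.0414 = 2.458%.
At 99%, z = 2.326.
VaR = 2.326 × 2.458% = 5.717%; on $7,500,000,000 that is $428,775,000.

$429,000,000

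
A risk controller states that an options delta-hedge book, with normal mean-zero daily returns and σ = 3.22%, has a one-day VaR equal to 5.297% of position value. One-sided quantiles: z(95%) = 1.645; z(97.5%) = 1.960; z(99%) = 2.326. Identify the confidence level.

95%

Implied z = VaR/σ = 5.297 / 3.22 = 1.645.
This matches z(95%) = 1.645.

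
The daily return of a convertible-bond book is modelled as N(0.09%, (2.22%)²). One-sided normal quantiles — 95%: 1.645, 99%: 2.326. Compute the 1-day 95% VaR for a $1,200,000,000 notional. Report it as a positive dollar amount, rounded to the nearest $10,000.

VaR = −μ + z·σ = −(0.09%) + 1.645 × 2.22% = 3.562%.
On $1,200,000,000: 0.03562 × $1,200,000,000 = $42,744,000.

$42,740,000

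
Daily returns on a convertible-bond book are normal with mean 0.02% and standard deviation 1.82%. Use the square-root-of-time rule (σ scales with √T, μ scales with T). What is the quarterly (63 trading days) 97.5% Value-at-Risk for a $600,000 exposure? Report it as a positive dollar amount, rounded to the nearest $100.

$162,300

At 97.5%, z = 1.960.
σ_{63d} = 1.82% × √63 = 14.446%; μ_{63d} = 63 × 0.02% = 1.260%.
VaR = −(1.260%) + 1.960 × 14.446% = 27.054%.
On $600,000: 0.27054 × $600,000 = $162,324.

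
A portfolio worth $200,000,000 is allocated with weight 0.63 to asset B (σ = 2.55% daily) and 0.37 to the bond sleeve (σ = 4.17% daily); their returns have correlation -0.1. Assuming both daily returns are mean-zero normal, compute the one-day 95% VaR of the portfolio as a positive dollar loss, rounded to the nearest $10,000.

$6,950,000

σ_p² = 0.63²·2.55² + 0.37²·4.17² + 2·-0.1·0.63·0.37·2.55·4.17 = 4.4656 (%²).
σ_p = √4.4656 = 2.113%.
At 95%, z = 1.645.
VaR = 1.645 × 2.113% = 3.476%; on $200,000,000 that is $6,952,000.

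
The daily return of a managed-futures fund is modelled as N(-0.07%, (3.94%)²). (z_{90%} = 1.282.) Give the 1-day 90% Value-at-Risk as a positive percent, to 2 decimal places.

5.12%

VaR = −μ + z·σ = −(-0.07%) + 1.282 × 3.94% = 5.121%.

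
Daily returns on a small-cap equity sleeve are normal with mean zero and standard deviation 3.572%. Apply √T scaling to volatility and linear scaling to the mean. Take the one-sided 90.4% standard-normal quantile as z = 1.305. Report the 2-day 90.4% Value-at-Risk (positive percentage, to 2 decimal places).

6.59%

σ_{2d} = 3.572% × √2 = 5.052%.
VaR = 1.305 × 5.052% = 6.593%.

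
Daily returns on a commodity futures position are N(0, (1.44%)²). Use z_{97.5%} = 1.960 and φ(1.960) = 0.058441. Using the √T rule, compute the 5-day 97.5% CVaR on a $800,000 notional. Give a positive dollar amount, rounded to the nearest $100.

σ_{5d} = 1.44% × √5 = 3.220%.
ES multiplier = φ(z)/(1−α) = 0.058441/0.025 = 2.338.
ES = 3.220% × 2.338 = 7.528%; on $800,000: $60,224.

$60,200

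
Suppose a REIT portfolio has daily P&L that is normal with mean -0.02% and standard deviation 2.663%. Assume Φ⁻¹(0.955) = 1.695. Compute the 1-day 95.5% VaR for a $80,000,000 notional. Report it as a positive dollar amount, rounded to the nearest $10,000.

VaR = −μ + z·σ = −(-0.02%) + 1.695 × 2.663% = 4.534%.
On $80,000,000: 0.04534 × $80,000,000 = $3,627,200.

$3,630,000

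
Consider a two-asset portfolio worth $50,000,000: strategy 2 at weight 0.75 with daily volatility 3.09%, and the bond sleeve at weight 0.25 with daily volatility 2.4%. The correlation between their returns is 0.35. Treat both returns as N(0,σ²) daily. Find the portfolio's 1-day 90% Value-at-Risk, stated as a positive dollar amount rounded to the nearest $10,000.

$1,660,000

σ_p² = 0.75²·3.09² + 0.25²·2.4² + 2·0.35·0.75·0.25·3.09·2.4 = 6.7042 (%²).
σ_p = √6.7042 = 2.589%.
At 90%, z = 1.282.
VaR = 1.282 × 2.589% = 3.319%; on $50,000,000 that is $1,659,500.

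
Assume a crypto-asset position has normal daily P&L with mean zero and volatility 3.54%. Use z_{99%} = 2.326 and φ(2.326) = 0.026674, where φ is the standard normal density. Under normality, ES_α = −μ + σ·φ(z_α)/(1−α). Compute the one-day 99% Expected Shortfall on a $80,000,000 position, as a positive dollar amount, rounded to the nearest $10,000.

$7,550,000

Tail multiplier: φ(z)/(1−α) = 0.026674 / 0.01 = 2.667.
ES = 3.54% × 2.667 = 9.441%.
On $80,000,000: 0.09441 × $80,000,000 = $7,552,800.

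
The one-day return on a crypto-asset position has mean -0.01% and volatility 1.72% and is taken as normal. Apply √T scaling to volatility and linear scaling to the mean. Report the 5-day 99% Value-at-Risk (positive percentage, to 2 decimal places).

9.00%

At 99%, z = 2.326.
σ_{5d} = 1.72% × √5 = 3.846%; μ_{5d} = 5 × -0.01% = -0.050%.
VaR = −(-0.050%) + 2.326 × 3.846% = 8.996%.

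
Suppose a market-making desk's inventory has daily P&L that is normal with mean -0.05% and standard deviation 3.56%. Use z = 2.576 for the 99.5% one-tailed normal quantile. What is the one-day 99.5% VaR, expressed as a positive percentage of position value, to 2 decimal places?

VaR = −μ + z·σ = −(-0.05%) + 2.576 × 3.56% = 9.221%.

9.22%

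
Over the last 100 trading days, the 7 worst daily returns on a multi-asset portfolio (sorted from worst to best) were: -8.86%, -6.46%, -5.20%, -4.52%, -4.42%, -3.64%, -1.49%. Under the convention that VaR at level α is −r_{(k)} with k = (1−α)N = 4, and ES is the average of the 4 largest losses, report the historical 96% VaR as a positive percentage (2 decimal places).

4.52%

k = 4; the 4th lowest return is -4.52%, so VaR = 4.52%.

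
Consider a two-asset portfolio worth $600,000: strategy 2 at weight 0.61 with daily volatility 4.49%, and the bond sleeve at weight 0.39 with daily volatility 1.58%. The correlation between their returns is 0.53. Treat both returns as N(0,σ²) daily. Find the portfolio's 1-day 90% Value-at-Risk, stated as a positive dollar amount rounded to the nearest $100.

σ_p² = 0.61²·4.49² + 0.39²·1.58² + 2·0.53·0.61·0.39·4.49·1.58 = 9.6702 (%²).
σ_p = √9.6702 = 3.110%.
At 90%, z = 1.282.
VaR = 1.282 × 3.110% = 3.987%; on $600,000 that is $23,922.

$23,900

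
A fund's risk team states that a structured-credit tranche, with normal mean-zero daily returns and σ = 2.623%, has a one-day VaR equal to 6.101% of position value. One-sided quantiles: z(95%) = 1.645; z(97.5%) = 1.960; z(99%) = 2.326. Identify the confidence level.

99%

Implied z = VaR/σ = 6.101 / 2.623 = 2.326.
This matches z(99%) = 2.326.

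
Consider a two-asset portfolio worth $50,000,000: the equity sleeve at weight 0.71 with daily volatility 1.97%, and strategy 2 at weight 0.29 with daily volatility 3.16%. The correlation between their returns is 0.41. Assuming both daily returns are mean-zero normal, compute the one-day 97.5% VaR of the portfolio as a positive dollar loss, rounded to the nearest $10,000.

σ_p² = 0.71²·1.97² + 0.29²·3.16² + 2·0.41·0.71·0.29·1.97·3.16 = 3.8472 (%²).
σ_p = √3.8472 = 1.961%.
At 97.5%, z = 1.960.
VaR = 1.960 × 1.961% = 3.844%; on $50,000,000 that is $1,922,000.

$1,920,000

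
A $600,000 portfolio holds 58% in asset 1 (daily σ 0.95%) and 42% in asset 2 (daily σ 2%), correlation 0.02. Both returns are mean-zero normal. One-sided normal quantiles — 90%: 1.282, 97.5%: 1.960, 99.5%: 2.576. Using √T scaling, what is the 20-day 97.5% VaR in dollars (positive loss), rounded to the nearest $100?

σ_p = √(0.58²·0.95² + 0.42²·2² + 2·0.02·0.58·0.42·0.95·2) = 1.014%.
σ_{20d} = 1.014% × √20 = 4.535%.
VaR = 1.960 × 4.535% = 8.889%; on $600,000 that is $53,334.

$53,300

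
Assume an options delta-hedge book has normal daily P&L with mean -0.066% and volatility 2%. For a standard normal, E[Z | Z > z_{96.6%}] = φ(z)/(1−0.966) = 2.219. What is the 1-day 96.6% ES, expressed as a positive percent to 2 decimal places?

4.50%

ES = −(-0.066%) + 2% × 2.219 = 4.504%.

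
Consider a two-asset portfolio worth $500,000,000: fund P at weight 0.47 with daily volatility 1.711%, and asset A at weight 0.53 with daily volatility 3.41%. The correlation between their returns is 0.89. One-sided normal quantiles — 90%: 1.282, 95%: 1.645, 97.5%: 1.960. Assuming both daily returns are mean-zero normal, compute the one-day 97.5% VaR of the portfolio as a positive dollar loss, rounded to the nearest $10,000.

$24,990,000

σ_p² = 0.47²·1.711² + 0.53²·3.41² + 2·0.89·0.47·0.53·1.711·3.41 = 6.5000 (%²).
σ_p = √6.5000 = 2.550%.
VaR = 1.960 × 2.550% = 4.998%; on $500,000,000 that is $24,990,000.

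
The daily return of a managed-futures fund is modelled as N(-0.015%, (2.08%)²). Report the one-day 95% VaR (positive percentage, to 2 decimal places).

3.44%

At 95% one-sided, z = 1.645.
VaR = −μ + z·σ = −(-0.015%) + 1.645 × 2.08% = 3.437%.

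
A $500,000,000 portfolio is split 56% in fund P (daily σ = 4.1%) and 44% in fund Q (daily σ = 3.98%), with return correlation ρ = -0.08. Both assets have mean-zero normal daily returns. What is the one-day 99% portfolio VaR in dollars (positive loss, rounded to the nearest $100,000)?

σ_p² = 0.56²·4.1² + 0.44²·3.98² + 2·-0.08·0.56·0.44·4.1·3.98 = 7.6950 (%²).
σ_p = √7.6950 = 2.774%.
At 99%, z = 2.326.
VaR = 2.326 × 2.774% = 6.452%; on $500,000,000 that is $32,260,000.

$32,300,000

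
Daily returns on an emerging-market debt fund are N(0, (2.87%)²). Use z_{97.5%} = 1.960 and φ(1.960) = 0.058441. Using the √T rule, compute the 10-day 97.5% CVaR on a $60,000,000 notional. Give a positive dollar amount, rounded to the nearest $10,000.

σ_{10d} = 2.87% × √10 = 9.076%.
ES multiplier = φ(z)/(1−α) = 0.058441/0.025 = 2.338.
ES = 9.076% × 2.338 = 21.220%; on $60,000,000: $12,732,000.

$12,730,000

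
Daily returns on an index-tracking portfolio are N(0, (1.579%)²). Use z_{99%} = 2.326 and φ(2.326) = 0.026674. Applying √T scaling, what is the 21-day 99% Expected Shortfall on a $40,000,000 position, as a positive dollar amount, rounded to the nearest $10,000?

σ_{21d} = 1.579% × √21 = 7.236%.
ES multiplier = φ(z)/(1−α) = 0.026674/0.01 = 2.667.
ES = 7.236% × 2.667 = 19.298%; on $40,000,000: $7,719,200.

$7,720,000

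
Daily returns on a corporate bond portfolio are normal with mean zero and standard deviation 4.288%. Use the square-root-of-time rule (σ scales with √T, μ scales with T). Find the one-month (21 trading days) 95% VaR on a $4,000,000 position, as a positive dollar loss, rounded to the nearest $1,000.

At 95%, z = 1.645.
σ_{21d} = 4.288% × √21 = 19.650%.
VaR = 1.645 × 19.650% = 32.324%.
On $4,000,000: 0.32324 × $4,000,000 = $1,292,960.

$1,293,000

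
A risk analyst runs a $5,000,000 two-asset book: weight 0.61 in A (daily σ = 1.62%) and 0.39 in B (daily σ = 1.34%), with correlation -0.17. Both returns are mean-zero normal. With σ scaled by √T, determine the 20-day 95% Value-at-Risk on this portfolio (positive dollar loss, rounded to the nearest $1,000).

σ_p = √(0.61²·1.62² + 0.39²·1.34² + 2·-0.17·0.61·0.39·1.62·1.34) = 1.036%.
σ_{20d} = 1.036% × √20 = 4.633%.
z(95%) = 1.645.
VaR = 1.645 × 4.633% = 7.621%; on $5,000,000 that is $381,050.

$381,000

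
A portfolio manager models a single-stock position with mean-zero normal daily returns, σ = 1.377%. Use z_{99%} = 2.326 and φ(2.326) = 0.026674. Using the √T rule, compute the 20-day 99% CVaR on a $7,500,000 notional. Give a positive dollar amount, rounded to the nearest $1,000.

$1,232,000

σ_{20d} = 1.377% × √20 = 6.158%.
ES multiplier = φ(z)/(1−α) = 0.026674/0.01 = 2.667.
ES = 6.158% × 2.667 = 16.423%; on $7,500,000: $1,231,725.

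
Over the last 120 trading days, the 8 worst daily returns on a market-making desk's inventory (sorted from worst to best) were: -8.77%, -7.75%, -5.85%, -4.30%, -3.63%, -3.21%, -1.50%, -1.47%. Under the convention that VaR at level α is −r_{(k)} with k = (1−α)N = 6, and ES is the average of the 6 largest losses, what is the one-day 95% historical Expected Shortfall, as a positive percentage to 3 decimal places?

The 6 worst returns sum to -33.51%.
ES = −(-33.51%) / 6 = 5.585%.

5.585%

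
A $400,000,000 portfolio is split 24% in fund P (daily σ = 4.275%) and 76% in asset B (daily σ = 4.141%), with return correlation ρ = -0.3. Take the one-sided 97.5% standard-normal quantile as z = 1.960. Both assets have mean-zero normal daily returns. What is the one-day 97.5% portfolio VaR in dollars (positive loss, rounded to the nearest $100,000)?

σ_p² = 0.24²·4.275² + 0.76²·4.141² + 2·-0.3·0.24·0.76·4.275·4.141 = 9.0199 (%²).
σ_p = √9.0199 = 3.003%.
VaR = 1.960 × 3.003% = 5.886%; on $400,000,000 that is $23,544,000.

$23,500,000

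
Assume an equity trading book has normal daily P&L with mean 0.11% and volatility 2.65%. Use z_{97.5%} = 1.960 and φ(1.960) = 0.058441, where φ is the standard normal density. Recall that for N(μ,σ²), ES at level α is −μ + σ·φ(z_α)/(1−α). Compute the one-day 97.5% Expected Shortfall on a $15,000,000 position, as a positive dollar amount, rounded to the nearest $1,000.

Tail multiplier: φ(z)/(1−α) = 0.058441 / 0.025 = 2.338.
ES = −(0.11%) + 2.65% × 2.338 = 6.086%.
On $15,000,000: 0.06086 × $15,000,000 = $912,900.

$913,000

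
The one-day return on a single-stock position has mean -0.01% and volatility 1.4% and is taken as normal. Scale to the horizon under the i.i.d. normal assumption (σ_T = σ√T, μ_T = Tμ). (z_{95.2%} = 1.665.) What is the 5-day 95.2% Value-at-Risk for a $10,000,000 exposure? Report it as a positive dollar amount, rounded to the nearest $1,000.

σ_{5d} = 1.4% × √5 = 3.130%; μ_{5d} = 5 × -0.01% = -0.050%.
VaR = −(-0.050%) + 1.665 × 3.130% = 5.261%.
On $10,000,000: 0.05261 × $10,000,000 = $526,100.

$526,000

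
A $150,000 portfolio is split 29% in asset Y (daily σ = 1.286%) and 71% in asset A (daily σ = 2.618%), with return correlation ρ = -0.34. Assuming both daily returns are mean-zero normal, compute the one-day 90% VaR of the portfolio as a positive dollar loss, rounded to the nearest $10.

$3,400

σ_p² = 0.29²·1.286² + 0.71²·2.618² + 2·-0.34·0.29·0.71·1.286·2.618 = 3.1228 (%²).
σ_p = √3.1228 = 1.767%.
At 90%, z = 1.282.
VaR = 1.282 × 1.767% = 2.265%; on $150,000 that is $3,398.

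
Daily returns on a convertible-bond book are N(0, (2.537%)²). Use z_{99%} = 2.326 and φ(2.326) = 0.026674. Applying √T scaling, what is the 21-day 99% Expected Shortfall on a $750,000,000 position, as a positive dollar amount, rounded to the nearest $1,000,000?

σ_{21d} = 2.537% × √21 = 11.626%.
ES multiplier = φ(z)/(1−α) = 0.026674/0.01 = 2.667.
ES = 11.626% × 2.667 = 31.007%; on $750,000,000: $232,552,500.

$233,000,000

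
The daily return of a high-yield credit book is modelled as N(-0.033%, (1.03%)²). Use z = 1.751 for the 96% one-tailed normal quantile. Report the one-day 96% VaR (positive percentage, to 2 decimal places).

1.84%

VaR = −μ + z·σ = −(-0.033%) + 1.751 × 1.03% = 1.837%.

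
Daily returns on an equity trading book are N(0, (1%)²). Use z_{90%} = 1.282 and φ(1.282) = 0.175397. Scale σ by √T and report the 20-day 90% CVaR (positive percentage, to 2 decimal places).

7.84%

σ_{20d} = 1% × √20 = 4.472%.
ES multiplier = φ(z)/(1−α) = 0.175397/0.1 = 1.754.
ES = 4.472% × 1.754 = 7.844%.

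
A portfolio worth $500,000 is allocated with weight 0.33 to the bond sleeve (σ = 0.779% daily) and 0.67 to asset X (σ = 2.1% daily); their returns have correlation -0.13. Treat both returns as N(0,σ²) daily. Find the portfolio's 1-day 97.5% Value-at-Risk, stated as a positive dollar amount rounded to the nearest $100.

σ_p² = 0.33²·0.779² + 0.67²·2.1² + 2·-0.13·0.33·0.67·0.779·2.1 = 1.9517 (%²).
σ_p = √1.9517 = 1.397%.
At 97.5%, z = 1.960.
VaR = 1.960 × 1.397% = 2.738%; on $500,000 that is $13,690.

$13,700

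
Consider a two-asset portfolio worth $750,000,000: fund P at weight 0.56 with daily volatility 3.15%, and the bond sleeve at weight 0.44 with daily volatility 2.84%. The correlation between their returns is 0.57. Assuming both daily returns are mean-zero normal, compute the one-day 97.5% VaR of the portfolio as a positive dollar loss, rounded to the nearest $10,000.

$39,410,000

σ_p² = 0.56²·3.15² + 0.44²·2.84² + 2·0.57·0.56·0.44·3.15·2.84 = 7.1861 (%²).
σ_p = √7.1861 = 2.681%.
At 97.5%, z = 1.960.
VaR = 1.960 × 2.681% = 5.255%; on $750,000,000 that is $39,412,500.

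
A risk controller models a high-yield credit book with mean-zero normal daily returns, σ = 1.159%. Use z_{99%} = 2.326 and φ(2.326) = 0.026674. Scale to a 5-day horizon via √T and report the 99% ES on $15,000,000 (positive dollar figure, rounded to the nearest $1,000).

σ_{5d} = 1.159% × √5 = 2.592%.
ES multiplier = φ(z)/(1−α) = 0.026674/0.01 = 2.667.
ES = 2.592% × 2.667 = 6.913%; on $15,000,000: $1,036,950.

$1,037,000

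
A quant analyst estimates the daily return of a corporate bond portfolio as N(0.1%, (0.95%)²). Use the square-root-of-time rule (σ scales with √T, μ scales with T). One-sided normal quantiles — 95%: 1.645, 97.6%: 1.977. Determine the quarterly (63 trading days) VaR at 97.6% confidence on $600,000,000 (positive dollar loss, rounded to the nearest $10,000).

σ_{63d} = 0.95% × √63 = 7.540%; μ_{63d} = 63 × 0.1% = 6.300%.
VaR = −(6.300%) + 1.977 × 7.540% = 8.607%.
On $600,000,000: 0.08607 × $600,000,000 = $51,642,000.

$51,640,000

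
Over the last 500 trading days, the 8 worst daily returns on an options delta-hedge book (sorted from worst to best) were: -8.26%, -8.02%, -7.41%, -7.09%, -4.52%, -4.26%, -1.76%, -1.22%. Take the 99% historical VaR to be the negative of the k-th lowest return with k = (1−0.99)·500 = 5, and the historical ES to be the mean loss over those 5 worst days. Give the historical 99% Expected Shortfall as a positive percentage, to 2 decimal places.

7.06%

The 5 worst returns sum to -35.30%.
ES = −(-35.30%) / 5 = 7.06%.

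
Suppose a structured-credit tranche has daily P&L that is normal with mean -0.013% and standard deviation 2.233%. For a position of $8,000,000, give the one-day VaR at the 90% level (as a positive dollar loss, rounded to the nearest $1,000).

$230,000

At 90% one-sided, z = 1.282.
VaR = −μ + z·σ = −(-0.013%) + 1.282 × 2.233% = 2.876%.
On $8,000,000: 0.02876 × $8,000,000 = $230,080.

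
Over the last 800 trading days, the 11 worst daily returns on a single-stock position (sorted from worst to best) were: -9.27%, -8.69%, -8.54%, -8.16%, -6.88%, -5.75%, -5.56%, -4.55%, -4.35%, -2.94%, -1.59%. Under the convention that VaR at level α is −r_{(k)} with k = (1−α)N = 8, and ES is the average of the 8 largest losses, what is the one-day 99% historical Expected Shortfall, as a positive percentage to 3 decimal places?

7.175%

The 8 worst returns sum to -57.40%.
ES = −(-57.40%) / 8 = 7.175%.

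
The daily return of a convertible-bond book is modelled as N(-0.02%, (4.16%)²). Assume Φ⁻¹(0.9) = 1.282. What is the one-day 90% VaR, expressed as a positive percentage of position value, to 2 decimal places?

VaR = −μ + z·σ = −(-0.02%) + 1.282 × 4.16% = 5.353%.

5.35%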